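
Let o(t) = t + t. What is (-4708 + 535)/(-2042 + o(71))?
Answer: 4173/1900 ≈ 2.1963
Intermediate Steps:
o(t) = 2*t
(-4708 + 535)/(-2042 + o(71)) = (-4708 + 535)/(-2042 + 2*71) = -4173/(-2042 + 142) = -4173/(-1900) = -4173*(-1/1900) = 4173/1900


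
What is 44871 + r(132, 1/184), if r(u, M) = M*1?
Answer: 8256265/184 ≈ 44871.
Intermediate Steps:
r(u, M) = M
44871 + r(132, 1/184) = 44871 + 1/184 = 8256265/184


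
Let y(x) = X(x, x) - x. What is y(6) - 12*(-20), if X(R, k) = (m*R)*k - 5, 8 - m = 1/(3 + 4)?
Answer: 3583/7 ≈ 511.86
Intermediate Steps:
m = 55/7 (m = 8 - 1/(3 + 4) = 8 - 1/7 = 8 - 1*⅐ = 8 - ⅐ = 55/7 ≈ 7.8571)
X(R, k) = -5 + 55*R*k/7 (X(R, k) = (55*R/7)*k - 5 = 55*R*k/7 - 5 = -5 + 55*R*k/7)
y(x) = -5 - x + 55*x²/7 (y(x) = (-5 + 55*x*x/7) - x = (-5 + 55*x²/7) - x = -5 - x + 55*x²/7)
y(6) - 12*(-20) = (-5 - 1*6 + (55/7)*6²) - 12*(-20) = (-5 - 6 + (55/7)*36) + 240 = (-5 - 6 + 1980/7) + 240 = 1903/7 + 240 = 3583/7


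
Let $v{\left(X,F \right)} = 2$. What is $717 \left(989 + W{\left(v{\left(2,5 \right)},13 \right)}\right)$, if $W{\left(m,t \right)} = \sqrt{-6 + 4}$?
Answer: $709113 + 717 i \sqrt{2} \approx 7.0911 \cdot 10^{5} + 1014.0 i$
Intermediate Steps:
$W{\left(m,t \right)} = i \sqrt{2}$ ($W{\left(m,t \right)} = \sqrt{-2} = i \sqrt{2}$)
$717 \left(989 + W{\left(v{\left(2,5 \right)},13 \right)}\right) = 717 \left(989 + i \sqrt{2}\right) = 709113 + 717 i \sqrt{2}$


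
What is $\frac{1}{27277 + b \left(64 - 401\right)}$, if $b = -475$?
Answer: $\frac{1}{187352} \approx 5.3375 \cdot 10^{-6}$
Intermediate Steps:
$\frac{1}{27277 + b \left(64 - 401\right)} = \frac{1}{27277 - 475 \left(64 - 401\right)} = \frac{1}{27277 - -160075} = \frac{1}{27277 + 160075} = \frac{1}{187352}$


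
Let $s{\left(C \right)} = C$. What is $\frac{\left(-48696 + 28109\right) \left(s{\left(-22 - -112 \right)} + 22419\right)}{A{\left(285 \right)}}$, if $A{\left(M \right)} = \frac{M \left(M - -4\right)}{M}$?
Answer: $- \frac{27258399}{17} \approx -1.6034 \cdot 10^{6}$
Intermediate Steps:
$A{\left(M \right)} = 4 + M$ ($A{\left(M \right)} = \frac{M \left(M + 4\right)}{M} = \frac{M \left(4 + M\right)}{M} = 4 + M$)
$\frac{\left(-48696 + 28109\right) \left(s{\left(-22 - -112 \right)} + 22419\right)}{A{\left(285 \right)}} = \frac{\left(-48696 + 28109\right) \left(\left(-22 - -112\right) + 22419\right)}{4 + 285} = \frac{\left(-20587\right) \left(\left(-22 + 112\right) + 22419\right)}{289} = - 20587 \left(90 + 22419\right) \frac{1}{289} = \left(-20587\right) 22509 \cdot \frac{1}{289} = \left(-463392783\right) \frac{1}{289} = - \frac{27258399}{17}$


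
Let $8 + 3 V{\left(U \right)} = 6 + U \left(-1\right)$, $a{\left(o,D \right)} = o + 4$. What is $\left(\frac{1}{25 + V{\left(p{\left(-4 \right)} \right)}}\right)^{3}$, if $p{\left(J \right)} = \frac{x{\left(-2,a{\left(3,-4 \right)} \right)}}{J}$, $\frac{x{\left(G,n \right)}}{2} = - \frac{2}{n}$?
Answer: $\frac{343}{4913000} \approx 6.9815 \cdot 10^{-5}$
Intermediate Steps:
$a{\left(o,D \right)} = 4 + o$
$x{\left(G,n \right)} = - \frac{4}{n}$ ($x{\left(G,n \right)} = 2 \left(- \frac{2}{n}\right) = - \frac{4}{n}$)
$p{\left(J \right)} = - \frac{4}{7 J}$ ($p{\left(J \right)} = \frac{\left(-4\right) \frac{1}{4 + 3}}{J} = \frac{\left(-4\right) \frac{1}{7}}{J} = - \frac{4}{7 J}$)
$V{\left(U \right)} = - \frac{2}{3} - \frac{U}{3}$ ($V{\left(U \right)} = - \frac{8}{3} + \frac{6 + U \left(-1\right)}{3} = - \frac{8}{3} + \frac{6 - U}{3} = - \frac{8}{3} - \left(-2 + \frac{U}{3}\right) = - \frac{2}{3} - \frac{U}{3}$)
$\left(\frac{1}{25 + V{\left(p{\left(-4 \right)} \right)}}\right)^{3} = \left(\frac{1}{25 - \left(\frac{2}{3} + \frac{\left(- \frac{4}{7}\right) \frac{1}{-4}}{3}\right)}\right)^{3} = \left(\frac{1}{25 - \left(\frac{2}{3} + \frac{\left(- \frac{4}{7}\right) \left(- \frac{1}{4}\right)}{3}\right)}\right)^{3} = \left(\frac{1}{25 - \frac{5}{7}}\right)^{3} = \left(\frac{1}{\frac{170}{7}}\right)^{3} = \left(\frac{7}{170}\right)^{3} = \frac{343}{4913000}$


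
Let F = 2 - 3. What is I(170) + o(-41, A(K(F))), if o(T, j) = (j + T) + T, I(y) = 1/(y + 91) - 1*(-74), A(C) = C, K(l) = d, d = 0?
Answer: -2087/261 ≈ -7.9962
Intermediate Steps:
F = -1
K(l) = 0
I(y) = 74 + 1/(91 + y) (I(y) = 1/(91 + y) + 74 = 74 + 1/(91 + y))
o(T, j) = j + 2*T (o(T, j) = (T + j) + T = j + 2*T)
I(170) + o(-41, A(K(F))) = (6735 + 74*170)/(91 + 170) + (0 + 2*(-41)) = (6735 + 12580)/261 + (0 - 82) = (1/261)*19315 - 82 = 19315/261 - 82 = -2087/261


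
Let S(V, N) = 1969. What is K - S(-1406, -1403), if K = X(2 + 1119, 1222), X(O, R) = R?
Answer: -747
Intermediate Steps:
K = 1222
K - S(-1406, -1403) = 1222 - 1*1969 = 1222 - 1969 = -747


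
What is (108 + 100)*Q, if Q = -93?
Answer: -19344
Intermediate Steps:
(108 + 100)*Q = (108 + 100)*(-93) = 208*(-93) = -19344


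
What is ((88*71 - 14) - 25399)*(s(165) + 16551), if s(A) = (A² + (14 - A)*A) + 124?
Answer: -363847525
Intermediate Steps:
s(A) = 124 + A² + A*(14 - A) (s(A) = (A² + A*(14 - A)) + 124 = 124 + A² + A*(14 - A))
((88*71 - 14) - 25399)*(s(165) + 16551) = ((88*71 - 14) - 25399)*((124 + 14*165) + 16551) = ((6248 - 14) - 25399)*((124 + 2310) + 16551) = (6234 - 25399)*(2434 + 16551) = -19165*18985 = -363847525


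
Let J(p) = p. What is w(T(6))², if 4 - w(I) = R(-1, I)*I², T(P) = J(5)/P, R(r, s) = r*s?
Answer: 978121/46656 ≈ 20.965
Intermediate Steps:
T(P) = 5/P
w(I) = 4 + I³ (w(I) = 4 - (-I)*I² = 4 - (-1)*I³ = 4 + I³)
w(T(6))² = (4 + (5/6)³)² = (4 + (5*(⅙))³)² = (4 + (⅚)³)² = (4 + 125/216)² = (989/216)² = 978121/46656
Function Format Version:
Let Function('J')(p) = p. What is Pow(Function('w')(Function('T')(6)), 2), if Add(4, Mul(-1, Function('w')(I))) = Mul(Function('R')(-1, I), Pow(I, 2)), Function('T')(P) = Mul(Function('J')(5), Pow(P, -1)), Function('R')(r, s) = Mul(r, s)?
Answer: Rational(978121, 46656) ≈ 20.965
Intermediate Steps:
Function('T')(P) = Mul(5, Pow(P, -1))
Function('w')(I) = Add(4, Pow(I, 3)) (Function('w')(I) = Add(4, Mul(-1, Mul(Mul(-1, I), Pow(I, 2)))) = Add(4, Mul(-1, Mul(-1, Pow(I, 3)))) = Add(4, Pow(I, 3)))
Pow(Function('w')(Function('T')(6)), 2) = Pow(Add(4, Pow(Mul(5, Pow(6, -1)), 3)), 2) = Pow(Add(4, Pow(Mul(5, Rational(1, 6)), 3)), 2) = Pow(Add(4, Pow(Rational(5, 6), 3)), 2) = Pow(Add(4, Rational(125, 216)), 2) = Pow(Rational(989, 216), 2) = Rational(978121, 46656)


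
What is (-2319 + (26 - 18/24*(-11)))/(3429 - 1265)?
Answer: -9139/8656 ≈ -1.0558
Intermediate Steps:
(-2319 + (26 - 18/24*(-11)))/(3429 - 1265) = (-2319 + (26 - 18*1/24*(-11)))/2164 = (-2319 + (26 - ¾*(-11)))*(1/2164) = (-2319 + (26 + 33/4))*(1/2164) = (-2319 + 137/4)*(1/2164) = -9139/4*1/2164 = -9139/8656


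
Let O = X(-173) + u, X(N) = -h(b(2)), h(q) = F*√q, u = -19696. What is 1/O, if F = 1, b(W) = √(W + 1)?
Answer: -1/(19696 + 3^(¼)) ≈ -5.0768e-5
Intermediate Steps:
b(W) = √(1 + W)
h(q) = √q (h(q) = 1*√q = √q)
X(N) = -3^(¼) (X(N) = -√(√(1 + 2)) = -√(√3) = -3^(¼))
O = -19696 - 3^(¼) (O = -3^(¼) - 19696 = -19696 - 3^(¼) ≈ -19697.)
1/O = 1/(-19696 - 3^(¼))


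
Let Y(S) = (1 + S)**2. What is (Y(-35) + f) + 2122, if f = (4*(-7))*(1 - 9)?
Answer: 3502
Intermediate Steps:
f = 224 (f = -28*(-8) = 224)
(Y(-35) + f) + 2122 = ((1 - 35)**2 + 224) + 2122 = ((-34)**2 + 224) + 2122 = (1156 + 224) + 2122 = 1380 + 2122 = 3502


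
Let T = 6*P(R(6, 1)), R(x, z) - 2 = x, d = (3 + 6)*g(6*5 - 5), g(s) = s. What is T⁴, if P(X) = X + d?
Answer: 3819694995216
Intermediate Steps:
d = 225 (d = (3 + 6)*(6*5 - 5) = 9*(30 - 5) = 9*25 = 225)
R(x, z) = 2 + x
P(X) = 225 + X (P(X) = X + 225 = 225 + X)
T = 1398 (T = 6*(225 + (2 + 6)) = 6*(225 + 8) = 6*233 = 1398)
T⁴ = 1398⁴ = 3819694995216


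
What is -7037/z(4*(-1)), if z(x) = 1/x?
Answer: 28148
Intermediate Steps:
-7037/z(4*(-1)) = -7037*4*(-1) = -7037/(1/(-4)) = -7037/(-1/4) = -7037*(-4) = 28148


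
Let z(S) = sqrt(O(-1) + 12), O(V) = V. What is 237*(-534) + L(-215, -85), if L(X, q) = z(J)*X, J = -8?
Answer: -126558 - 215*sqrt(11) ≈ -1.2727e+5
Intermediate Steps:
z(S) = sqrt(11) (z(S) = sqrt(-1 + 12) = sqrt(11))
L(X, q) = X*sqrt(11) (L(X, q) = sqrt(11)*X = X*sqrt(11))
237*(-534) + L(-215, -85) = 237*(-534) - 215*sqrt(11) = -126558 - 215*sqrt(11)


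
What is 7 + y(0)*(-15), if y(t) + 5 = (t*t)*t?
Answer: 82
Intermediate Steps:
y(t) = -5 + t³ (y(t) = -5 + (t*t)*t = -5 + t²*t = -5 + t³)
7 + y(0)*(-15) = 7 + (-5 + 0³)*(-15) = 7 + (-5 + 0)*(-15) = 7 - 5*(-15) = 7 + 75 = 82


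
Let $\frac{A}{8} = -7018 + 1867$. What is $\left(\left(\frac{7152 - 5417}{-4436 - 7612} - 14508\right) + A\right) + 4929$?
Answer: $- \frac{611883511}{12048} \approx -50787.0$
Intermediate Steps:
$A = -41208$ ($A = 8 \left(-7018 + 1867\right) = 8 \left(-5151\right) = -41208$)
$\left(\left(\frac{7152 - 5417}{-4436 - 7612} - 14508\right) + A\right) + 4929 = \left(\left(\frac{7152 - 5417}{-4436 - 7612} - 14508\right) - 41208\right) + 4929 = \left(\left(\frac{1735}{-12048} - 14508\right) - 41208\right) + 4929 = \left(\left(1735 \left(- \frac{1}{12048}\right) - 14508\right) - 41208\right) + 4929 = \left(\left(- \frac{1735}{12048} - 14508\right) - 41208\right) + 4929 = \left(- \frac{174794119}{12048} - 41208\right) + 4929 = - \frac{671268103}{12048} + 4929 = - \frac{611883511}{12048}$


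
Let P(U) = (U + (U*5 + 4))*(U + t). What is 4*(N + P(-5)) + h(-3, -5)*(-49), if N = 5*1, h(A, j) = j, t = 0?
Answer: 785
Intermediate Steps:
P(U) = U*(4 + 6*U) (P(U) = (U + (U*5 + 4))*(U + 0) = (U + (5*U + 4))*U = (U + (4 + 5*U))*U = (4 + 6*U)*U = U*(4 + 6*U))
N = 5
4*(N + P(-5)) + h(-3, -5)*(-49) = 4*(5 + 2*(-5)*(2 + 3*(-5))) - 5*(-49) = 4*(5 + 2*(-5)*(2 - 15)) + 245 = 4*(5 + 2*(-5)*(-13)) + 245 = 4*(5 + 130) + 245 = 4*135 + 245 = 540 + 245 = 785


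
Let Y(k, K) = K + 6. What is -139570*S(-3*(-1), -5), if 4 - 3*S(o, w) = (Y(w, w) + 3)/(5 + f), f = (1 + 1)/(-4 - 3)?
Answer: -14515280/99 ≈ -1.4662e+5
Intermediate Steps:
Y(k, K) = 6 + K
f = -2/7 (f = 2/(-7) = 2*(-⅐) = -2/7 ≈ -0.28571)
S(o, w) = 23/33 - 7*w/99 (S(o, w) = 4/3 - ((6 + w) + 3)/(3*(5 - 2/7)) = 4/3 - (9 + w)/(3*33/7) = 4/3 - (9 + w)*7/(3*33) = 4/3 - (21/11 + 7*w/33)/3 = 4/3 + (-7/11 - 7*w/99) = 23/33 - 7*w/99)
-139570*S(-3*(-1), -5) = -139570*(23/33 - 7/99*(-5)) = -139570*(23/33 + 35/99) = -139570*104/99 = -14515280/99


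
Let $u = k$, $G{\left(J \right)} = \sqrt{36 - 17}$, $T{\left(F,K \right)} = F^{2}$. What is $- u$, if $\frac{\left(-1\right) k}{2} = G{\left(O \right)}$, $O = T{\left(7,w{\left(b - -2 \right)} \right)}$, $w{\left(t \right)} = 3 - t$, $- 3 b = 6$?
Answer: $2 \sqrt{19} \approx 8.7178$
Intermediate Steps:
$b = -2$ ($b = \left(- \frac{1}{3}\right) 6 = -2$)
$O = 49$ ($O = 7^{2} = 49$)
$G{\left(J \right)} = \sqrt{19}$
$k = - 2 \sqrt{19} \approx -8.7178$
$u = - 2 \sqrt{19} \approx -8.7178$
$- u = - \left(-2\right) \sqrt{19} = 2 \sqrt{19}$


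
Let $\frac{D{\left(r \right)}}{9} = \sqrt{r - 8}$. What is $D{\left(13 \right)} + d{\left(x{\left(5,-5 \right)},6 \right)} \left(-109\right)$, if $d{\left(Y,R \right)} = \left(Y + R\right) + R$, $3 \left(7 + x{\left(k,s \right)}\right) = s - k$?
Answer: $- \frac{545}{3} + 9 \sqrt{5} \approx -161.54$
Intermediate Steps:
$x{\left(k,s \right)} = -7 - \frac{k}{3} + \frac{s}{3}$ ($x{\left(k,s \right)} = -7 + \frac{s - k}{3} = -7 - \left(- \frac{s}{3} + \frac{k}{3}\right) = -7 - \frac{k}{3} + \frac{s}{3}$)
$D{\left(r \right)} = 9 \sqrt{-8 + r}$ ($D{\left(r \right)} = 9 \sqrt{r - 8} = 9 \sqrt{-8 + r}$)
$d{\left(Y,R \right)} = Y + 2 R$ ($d{\left(Y,R \right)} = \left(R + Y\right) + R = Y + 2 R$)
$D{\left(13 \right)} + d{\left(x{\left(5,-5 \right)},6 \right)} \left(-109\right) = 9 \sqrt{-8 + 13} + \left(\left(-7 - \frac{5}{3} + \frac{1}{3} \left(-5\right)\right) + 2 \cdot 6\right) \left(-109\right) = 9 \sqrt{5} + \left(\left(-7 - \frac{5}{3} - \frac{5}{3}\right) + 12\right) \left(-109\right) = 9 \sqrt{5} + \left(- \frac{31}{3} + 12\right) \left(-109\right) = 9 \sqrt{5} + \frac{5}{3} \left(-109\right) = 9 \sqrt{5} - \frac{545}{3} = - \frac{545}{3} + 9 \sqrt{5}$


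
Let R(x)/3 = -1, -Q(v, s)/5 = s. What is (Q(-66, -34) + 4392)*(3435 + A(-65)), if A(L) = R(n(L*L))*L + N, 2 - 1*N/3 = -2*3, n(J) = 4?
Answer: 16669548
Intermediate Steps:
Q(v, s) = -5*s
R(x) = -3 (R(x) = 3*(-1) = -3)
N = 24 (N = 6 - (-6)*3 = 6 - 3*(-6) = 6 + 18 = 24)
A(L) = 24 - 3*L (A(L) = -3*L + 24 = 24 - 3*L)
(Q(-66, -34) + 4392)*(3435 + A(-65)) = (-5*(-34) + 4392)*(3435 + (24 - 3*(-65))) = (170 + 4392)*(3435 + (24 + 195)) = 4562*(3435 + 219) = 4562*3654 = 16669548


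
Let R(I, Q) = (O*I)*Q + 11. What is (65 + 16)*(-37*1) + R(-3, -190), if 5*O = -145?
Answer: -19516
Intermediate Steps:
O = -29 (O = (⅕)*(-145) = -29)
R(I, Q) = 11 - 29*I*Q (R(I, Q) = (-29*I)*Q + 11 = -29*I*Q + 11 = 11 - 29*I*Q)
(65 + 16)*(-37*1) + R(-3, -190) = (65 + 16)*(-37*1) + (11 - 29*(-3)*(-190)) = 81*(-37) + (11 - 16530) = -2997 - 16519 = -19516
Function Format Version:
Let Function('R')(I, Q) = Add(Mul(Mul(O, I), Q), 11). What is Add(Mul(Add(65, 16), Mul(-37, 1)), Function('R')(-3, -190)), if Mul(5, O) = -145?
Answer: -19516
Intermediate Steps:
O = -29 (O = Mul(Rational(1, 5), -145) = -29)
Function('R')(I, Q) = Add(11, Mul(-29, I, Q)) (Function('R')(I, Q) = Add(Mul(Mul(-29, I), Q), 11) = Add(Mul(-29, I, Q), 11) = Add(11, Mul(-29, I, Q)))
Add(Mul(Add(65, 16), Mul(-37, 1)), Function('R')(-3, -190)) = Add(Mul(Add(65, 16), Mul(-37, 1)), Add(11, Mul(-29, -3, -190))) = Add(Mul(81, -37), Add(11, -16530)) = Add(-2997, -16519) = -19516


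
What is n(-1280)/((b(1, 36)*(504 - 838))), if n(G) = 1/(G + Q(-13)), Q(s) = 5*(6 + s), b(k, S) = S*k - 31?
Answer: 1/2196050 ≈ 4.5536e-7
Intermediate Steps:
b(k, S) = -31 + S*k
Q(s) = 30 + 5*s
n(G) = 1/(-35 + G) (n(G) = 1/(G + (30 + 5*(-13))) = 1/(G + (30 - 65)) = 1/(G - 35) = 1/(-35 + G))
n(-1280)/((b(1, 36)*(504 - 838))) = 1/((-35 - 1280)*(((-31 + 36*1)*(504 - 838)))) = 1/((-1315)*(((-31 + 36)*(-334)))) = -1/(1315*(5*(-334))) = -1/1315/(-1670) = -1/1315*(-1/1670) = 1/2196050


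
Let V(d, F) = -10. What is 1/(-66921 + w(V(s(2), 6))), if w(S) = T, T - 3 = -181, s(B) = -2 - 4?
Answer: -1/67099 ≈ -1.4903e-5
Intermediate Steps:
s(B) = -6
T = -178 (T = 3 - 181 = -178)
w(S) = -178
1/(-66921 + w(V(s(2), 6))) = 1/(-66921 - 178) = 1/(-67099) = -1/67099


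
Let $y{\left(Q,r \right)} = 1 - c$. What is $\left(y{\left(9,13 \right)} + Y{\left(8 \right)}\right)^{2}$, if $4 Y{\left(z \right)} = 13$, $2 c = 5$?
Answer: $\frac{49}{16} \approx 3.0625$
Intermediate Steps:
$c = \frac{5}{2}$ ($c = \frac{1}{2} \cdot 5 = \frac{5}{2} \approx 2.5$)
$y{\left(Q,r \right)} = - \frac{3}{2}$ ($y{\left(Q,r \right)} = 1 - \frac{5}{2} = - \frac{3}{2}$)
$Y{\left(z \right)} = \frac{13}{4}$ ($Y{\left(z \right)} = \frac{1}{4} \cdot 13 = \frac{13}{4}$)
$\left(y{\left(9,13 \right)} + Y{\left(8 \right)}\right)^{2} = \left(- \frac{3}{2} + \frac{13}{4}\right)^{2} = \left(\frac{7}{4}\right)^{2} = \frac{49}{16}$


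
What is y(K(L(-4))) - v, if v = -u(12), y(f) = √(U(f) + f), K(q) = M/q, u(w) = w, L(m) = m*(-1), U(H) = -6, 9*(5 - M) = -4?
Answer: 12 + I*√167/6 ≈ 12.0 + 2.1538*I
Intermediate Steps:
M = 49/9 (M = 5 - ⅑*(-4) = 5 + 4/9 = 49/9 ≈ 5.4444)
L(m) = -m
K(q) = 49/(9*q)
y(f) = √(-6 + f)
v = -12 (v = -1*12 = -12)
y(K(L(-4))) - v = √(-6 + 49/(9*((-1*(-4))))) - 1*(-12) = √(-6 + (49/9)/4) + 12 = √(-6 + (49/9)*(¼)) + 12 = √(-6 + 49/36) + 12 = √(-167/36) + 12 = I*√167/6 + 12 = 12 + I*√167/6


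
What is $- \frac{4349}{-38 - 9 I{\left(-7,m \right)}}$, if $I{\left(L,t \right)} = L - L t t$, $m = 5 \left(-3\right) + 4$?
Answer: $\frac{4349}{7598} \approx 0.57239$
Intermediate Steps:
$m = -11$ ($m = -15 + 4 = -11$)
$I{\left(L,t \right)} = L - L t^{2}$
$- \frac{4349}{-38 - 9 I{\left(-7,m \right)}} = - \frac{4349}{-38 - 9 \left(- 7 \left(1 - \left(-11\right)^{2}\right)\right)} = - \frac{4349}{-38 - 9 \left(- 7 \left(1 - 121\right)\right)} = - \frac{4349}{-38 - 9 \left(\left(-7\right) \left(-120\right)\right)} = - \frac{4349}{-38 - 7560} = - \frac{4349}{-7598} = \left(-4349\right) \left(- \frac{1}{7598}\right) = \frac{4349}{7598}$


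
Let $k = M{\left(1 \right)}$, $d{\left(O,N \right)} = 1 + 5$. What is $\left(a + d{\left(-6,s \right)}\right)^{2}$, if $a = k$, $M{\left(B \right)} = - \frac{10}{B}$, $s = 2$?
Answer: $16$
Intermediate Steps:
$d{\left(O,N \right)} = 6$
$k = -10$ ($k = - \frac{10}{1} = \left(-10\right) 1 = -10$)
$a = -10$
$\left(a + d{\left(-6,s \right)}\right)^{2} = \left(-10 + 6\right)^{2} = \left(-4\right)^{2} = 16$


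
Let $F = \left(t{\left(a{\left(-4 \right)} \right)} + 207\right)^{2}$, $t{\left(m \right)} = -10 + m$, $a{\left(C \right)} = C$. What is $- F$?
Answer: $-37249$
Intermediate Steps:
$F = 37249$ ($F = \left(\left(-10 - 4\right) + 207\right)^{2} = \left(-14 + 207\right)^{2} = 193^{2} = 37249$)
$- F = \left(-1\right) 37249 = -37249$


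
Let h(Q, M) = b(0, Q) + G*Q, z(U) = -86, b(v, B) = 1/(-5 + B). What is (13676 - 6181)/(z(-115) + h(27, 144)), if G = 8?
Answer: 164890/2861 ≈ 57.634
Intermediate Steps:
h(Q, M) = 1/(-5 + Q) + 8*Q
(13676 - 6181)/(z(-115) + h(27, 144)) = (13676 - 6181)/(-86 + (1 + 8*27*(-5 + 27))/(-5 + 27)) = 7495/(-86 + (1 + 8*27*22)/22) = 7495/(-86 + (1 + 4752)/22) = 7495/(-86 + (1/22)*4753) = 7495/(-86 + 4753/22) = 7495/(2861/22) = 7495*(22/2861) = 164890/2861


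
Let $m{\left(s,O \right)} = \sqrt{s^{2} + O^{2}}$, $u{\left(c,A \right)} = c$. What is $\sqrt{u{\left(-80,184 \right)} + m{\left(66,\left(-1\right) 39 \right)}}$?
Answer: $\sqrt{-80 + 3 \sqrt{653}} \approx 1.8271 i$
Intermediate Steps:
$m{\left(s,O \right)} = \sqrt{O^{2} + s^{2}}$
$\sqrt{u{\left(-80,184 \right)} + m{\left(66,\left(-1\right) 39 \right)}} = \sqrt{-80 + \sqrt{\left(\left(-1\right) 39\right)^{2} + 66^{2}}} = \sqrt{-80 + \sqrt{\left(-39\right)^{2} + 4356}} = \sqrt{-80 + \sqrt{1521 + 4356}} = \sqrt{-80 + \sqrt{5877}} = \sqrt{-80 + 3 \sqrt{653}}$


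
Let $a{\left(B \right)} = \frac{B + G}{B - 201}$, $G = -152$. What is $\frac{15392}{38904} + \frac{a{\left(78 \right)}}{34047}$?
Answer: $\frac{2685883502}{6788393001} \approx 0.39566$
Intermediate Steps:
$a{\left(B \right)} = \frac{-152 + B}{-201 + B}$ ($a{\left(B \right)} = \frac{B - 152}{B - 201} = \frac{-152 + B}{-201 + B}$)
$\frac{15392}{38904} + \frac{a{\left(78 \right)}}{34047} = \frac{15392}{38904} + \frac{\frac{1}{-201 + 78} \left(-152 + 78\right)}{34047} = 15392 \cdot \frac{1}{38904} + \frac{1}{-123} \left(-74\right) \frac{1}{34047} = \frac{1924}{4863} + \left(- \frac{1}{123}\right) \left(-74\right) \frac{1}{34047} = \frac{1924}{4863} + \frac{74}{123} \cdot \frac{1}{34047} = \frac{1924}{4863} + \frac{74}{4187781} = \frac{2685883502}{6788393001}$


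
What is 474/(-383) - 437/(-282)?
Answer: 33703/108006 ≈ 0.31205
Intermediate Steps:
474/(-383) - 437/(-282) = 474*(-1/383) - 437*(-1/282) = -474/383 + 437/282 = 33703/108006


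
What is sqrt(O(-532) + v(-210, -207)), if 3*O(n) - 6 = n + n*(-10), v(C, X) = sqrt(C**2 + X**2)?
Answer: sqrt(1598 + 3*sqrt(9661)) ≈ 43.507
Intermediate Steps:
O(n) = 2 - 3*n (O(n) = 2 + (n + n*(-10))/3 = 2 + (n - 10*n)/3 = 2 + (-9*n)/3 = 2 - 3*n)
sqrt(O(-532) + v(-210, -207)) = sqrt((2 - 3*(-532)) + sqrt((-210)**2 + (-207)**2)) = sqrt((2 + 1596) + sqrt(44100 + 42849)) = sqrt(1598 + sqrt(86949)) = sqrt(1598 + 3*sqrt(9661))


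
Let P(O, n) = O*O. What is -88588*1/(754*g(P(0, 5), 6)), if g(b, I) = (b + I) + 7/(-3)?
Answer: -132882/4147 ≈ -32.043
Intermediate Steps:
P(O, n) = O**2
g(b, I) = -7/3 + I + b (g(b, I) = (I + b) + 7*(-1/3) = (I + b) - 7/3 = -7/3 + I + b)
-88588*1/(754*g(P(0, 5), 6)) = -88588*1/(754*(-7/3 + 6 + 0**2)) = -88588*1/(754*(-7/3 + 6 + 0)) = -88588/(754*(11/3)) = -88588/8294/3 = -88588*3/8294 = -132882/4147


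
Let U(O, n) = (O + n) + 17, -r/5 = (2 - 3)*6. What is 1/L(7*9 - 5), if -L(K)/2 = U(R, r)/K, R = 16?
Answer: -29/63 ≈ -0.46032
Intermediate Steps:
r = 30 (r = -5*(2 - 3)*6 = -(-5)*6 = -5*(-6) = 30)
U(O, n) = 17 + O + n
L(K) = -126/K (L(K) = -2*(17 + 16 + 30)/K = -126/K)
1/L(7*9 - 5) = 1/(-126/(7*9 - 5)) = 1/(-126/(63 - 5)) = 1/(-126/58) = 1/(-126*1/58) = 1/(-63/29) = -29/63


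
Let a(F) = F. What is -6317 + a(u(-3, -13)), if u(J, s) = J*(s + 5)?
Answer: -6293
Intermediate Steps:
u(J, s) = J*(5 + s)
-6317 + a(u(-3, -13)) = -6317 - 3*(5 - 13) = -6317 - 3*(-8) = -6317 + 24 = -6293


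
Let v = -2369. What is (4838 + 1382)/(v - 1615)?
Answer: -1555/996 ≈ -1.5612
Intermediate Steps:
(4838 + 1382)/(v - 1615) = (4838 + 1382)/(-2369 - 1615) = 6220/(-3984) = 6220*(-1/3984) = -1555/996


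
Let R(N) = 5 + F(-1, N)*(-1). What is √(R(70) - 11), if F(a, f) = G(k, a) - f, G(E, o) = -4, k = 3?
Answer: 2*√17 ≈ 8.2462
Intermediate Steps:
F(a, f) = -4 - f
R(N) = 9 + N (R(N) = 5 + (-4 - N)*(-1) = 5 + (4 + N) = 9 + N)
√(R(70) - 11) = √((9 + 70) - 11) = √(79 - 11) = √68 = 2*√17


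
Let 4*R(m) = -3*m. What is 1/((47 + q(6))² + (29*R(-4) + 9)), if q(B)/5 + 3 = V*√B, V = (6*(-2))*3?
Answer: 611/116974400 + 9*√6/29243600 ≈ 5.9772e-6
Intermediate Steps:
V = -36 (V = -12*3 = -36)
q(B) = -15 - 180*√B (q(B) = -15 + 5*(-36*√B) = -15 - 180*√B)
R(m) = -3*m/4 (R(m) = (-3*m)/4 = -3*m/4)
1/((47 + q(6))² + (29*R(-4) + 9)) = 1/((47 + (-15 - 180*√6))² + (29*(-¾*(-4)) + 9)) = 1/((32 - 180*√6)² + (29*3 + 9)) = 1/((32 - 180*√6)² + (87 + 9)) = 1/((32 - 180*√6)² + 96) = 1/(96 + (32 - 180*√6)²)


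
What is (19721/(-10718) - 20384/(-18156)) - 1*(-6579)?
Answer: 320026889467/48649002 ≈ 6578.3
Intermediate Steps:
(19721/(-10718) - 20384/(-18156)) - 1*(-6579) = (19721*(-1/10718) - 20384*(-1/18156)) + 6579 = (-19721/10718 + 5096/4539) + 6579 = -34894691/48649002 + 6579 = 320026889467/48649002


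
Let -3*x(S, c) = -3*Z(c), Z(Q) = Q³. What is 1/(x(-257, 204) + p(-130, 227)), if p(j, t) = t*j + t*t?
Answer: 1/8511683 ≈ 1.1749e-7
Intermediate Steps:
x(S, c) = c³ (x(S, c) = -(-1)*c³ = c³)
p(j, t) = t² + j*t (p(j, t) = j*t + t² = t² + j*t)
1/(x(-257, 204) + p(-130, 227)) = 1/(204³ + 227*(-130 + 227)) = 1/(8489664 + 227*97) = 1/(8489664 + 22019) = 1/8511683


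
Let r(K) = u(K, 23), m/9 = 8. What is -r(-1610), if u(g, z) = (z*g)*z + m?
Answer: 851618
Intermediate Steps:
m = 72 (m = 9*8 = 72)
u(g, z) = 72 + g*z² (u(g, z) = (z*g)*z + 72 = (g*z)*z + 72 = g*z² + 72 = 72 + g*z²)
r(K) = 72 + 529*K (r(K) = 72 + K*23² = 72 + K*529 = 72 + 529*K)
-r(-1610) = -(72 + 529*(-1610)) = -(72 - 851690) = -1*(-851618) = 851618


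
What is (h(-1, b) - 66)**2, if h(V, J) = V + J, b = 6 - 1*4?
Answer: 4225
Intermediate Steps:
b = 2 (b = 6 - 4 = 2)
h(V, J) = J + V
(h(-1, b) - 66)**2 = ((2 - 1) - 66)**2 = (1 - 66)**2 = (-65)**2 = 4225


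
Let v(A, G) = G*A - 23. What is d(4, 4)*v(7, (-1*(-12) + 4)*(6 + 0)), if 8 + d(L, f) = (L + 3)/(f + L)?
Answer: -36993/8 ≈ -4624.1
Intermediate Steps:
v(A, G) = -23 + A*G (v(A, G) = A*G - 23 = -23 + A*G)
d(L, f) = -8 + (3 + L)/(L + f) (d(L, f) = -8 + (L + 3)/(f + L) = -8 + (3 + L)/(L + f))
d(4, 4)*v(7, (-1*(-12) + 4)*(6 + 0)) = ((3 - 8*4 - 7*4)/(4 + 4))*(-23 + 7*((-1*(-12) + 4)*(6 + 0))) = ((3 - 32 - 28)/8)*(-23 + 7*((12 + 4)*6)) = ((⅛)*(-57))*(-23 + 7*(16*6)) = -57*(-23 + 7*96)/8 = -57*(-23 + 672)/8 = -57/8*649 = -36993/8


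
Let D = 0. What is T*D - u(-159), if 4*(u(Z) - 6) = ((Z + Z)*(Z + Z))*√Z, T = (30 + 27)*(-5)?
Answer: -6 - 25281*I*√159 ≈ -6.0 - 3.1878e+5*I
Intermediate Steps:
T = -285 (T = 57*(-5) = -285)
u(Z) = 6 + Z^(5/2) (u(Z) = 6 + (((Z + Z)*(Z + Z))*√Z)/4 = 6 + (((2*Z)*(2*Z))*√Z)/4 = 6 + ((4*Z²)*√Z)/4 = 6 + (4*Z^(5/2))/4 = 6 + Z^(5/2))
T*D - u(-159) = -285*0 - (6 + (-159)^(5/2)) = 0 - (6 + 25281*I*√159) = 0 + (-6 - 25281*I*√159) = -6 - 25281*I*√159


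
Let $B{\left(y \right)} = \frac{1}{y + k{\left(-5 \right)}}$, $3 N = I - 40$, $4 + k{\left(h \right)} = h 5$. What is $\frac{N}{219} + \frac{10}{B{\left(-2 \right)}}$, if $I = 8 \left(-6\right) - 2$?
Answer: $- \frac{22640}{73} \approx -310.14$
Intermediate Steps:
$I = -50$ ($I = -48 - 2 = -50$)
$k{\left(h \right)} = -4 + 5 h$ ($k{\left(h \right)} = -4 + h 5 = -4 + 5 h$)
$N = -30$ ($N = \frac{-50 - 40}{3} = \frac{1}{3} \left(-90\right) = -30$)
$B{\left(y \right)} = \frac{1}{-29 + y}$ ($B{\left(y \right)} = \frac{1}{y + \left(-4 + 5 \left(-5\right)\right)} = \frac{1}{y - 29} = \frac{1}{-29 + y}$)
$\frac{N}{219} + \frac{10}{B{\left(-2 \right)}} = - \frac{30}{219} + \frac{10}{\frac{1}{-29 - 2}} = \left(-30\right) \frac{1}{219} + \frac{10}{\frac{1}{-31}} = - \frac{10}{73} + \frac{10}{- \frac{1}{31}} = - \frac{10}{73} + 10 \left(-31\right) = - \frac{10}{73} - 310 = - \frac{22640}{73}$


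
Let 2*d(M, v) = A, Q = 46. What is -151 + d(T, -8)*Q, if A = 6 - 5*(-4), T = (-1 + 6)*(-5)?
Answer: 447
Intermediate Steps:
T = -25 (T = 5*(-5) = -25)
A = 26 (A = 6 + 20 = 26)
d(M, v) = 13 (d(M, v) = (½)*26 = 13)
-151 + d(T, -8)*Q = -151 + 13*46 = -151 + 598 = 447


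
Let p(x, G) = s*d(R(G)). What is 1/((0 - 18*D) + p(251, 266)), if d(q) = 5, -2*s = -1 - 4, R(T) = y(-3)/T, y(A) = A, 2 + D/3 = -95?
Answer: 2/10501 ≈ 0.00019046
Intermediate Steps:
D = -291 (D = -6 + 3*(-95) = -6 - 285 = -291)
R(T) = -3/T
s = 5/2 (s = -(-1 - 4)/2 = -1/2*(-5) = 5/2 ≈ 2.5000)
p(x, G) = 25/2 (p(x, G) = (5/2)*5 = 25/2)
1/((0 - 18*D) + p(251, 266)) = 1/((0 - 18*(-291)) + 25/2) = 1/((0 + 5238) + 25/2) = 1/(5238 + 25/2) = 1/(10501/2) = 2/10501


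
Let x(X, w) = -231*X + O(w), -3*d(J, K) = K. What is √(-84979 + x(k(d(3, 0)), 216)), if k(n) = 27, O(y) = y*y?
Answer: 4*I*√2785 ≈ 211.09*I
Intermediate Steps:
d(J, K) = -K/3
O(y) = y²
x(X, w) = w² - 231*X (x(X, w) = -231*X + w² = w² - 231*X)
√(-84979 + x(k(d(3, 0)), 216)) = √(-84979 + (216² - 231*27)) = √(-84979 + (46656 - 6237)) = √(-84979 + 40419) = √(-44560) = 4*I*√2785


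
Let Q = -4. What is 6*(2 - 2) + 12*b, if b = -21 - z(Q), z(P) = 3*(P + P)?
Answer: 36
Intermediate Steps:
z(P) = 6*P (z(P) = 3*(2*P) = 6*P)
b = 3 (b = -21 - 6*(-4) = -21 - 1*(-24) = -21 + 24 = 3)
6*(2 - 2) + 12*b = 6*(2 - 2) + 12*3 = 6*0 + 36 = 0 + 36 = 36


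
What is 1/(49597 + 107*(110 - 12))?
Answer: 1/60083 ≈ 1.6644e-5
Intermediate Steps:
1/(49597 + 107*(110 - 12)) = 1/(49597 + 107*98) = 1/(49597 + 10486) = 1/60083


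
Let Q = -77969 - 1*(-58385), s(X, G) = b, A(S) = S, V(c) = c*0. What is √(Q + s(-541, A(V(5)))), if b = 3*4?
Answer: 2*I*√4893 ≈ 139.9*I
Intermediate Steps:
V(c) = 0
b = 12
s(X, G) = 12
Q = -19584 (Q = -77969 + 58385 = -19584)
√(Q + s(-541, A(V(5)))) = √(-19584 + 12) = √(-19572) = 2*I*√4893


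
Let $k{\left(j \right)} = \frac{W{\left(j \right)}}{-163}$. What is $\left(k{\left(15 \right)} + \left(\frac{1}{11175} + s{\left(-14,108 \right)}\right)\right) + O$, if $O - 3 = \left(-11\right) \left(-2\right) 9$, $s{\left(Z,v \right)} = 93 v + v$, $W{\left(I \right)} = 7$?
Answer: $\frac{18858170263}{1821525} \approx 10353.0$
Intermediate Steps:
$s{\left(Z,v \right)} = 94 v$
$O = 201$ ($O = 3 + \left(-11\right) \left(-2\right) 9 = 3 + 22 \cdot 9 = 3 + 198 = 201$)
$k{\left(j \right)} = - \frac{7}{163}$ ($k{\left(j \right)} = \frac{7}{-163} = 7 \left(- \frac{1}{163}\right) = - \frac{7}{163}$)
$\left(k{\left(15 \right)} + \left(\frac{1}{11175} + s{\left(-14,108 \right)}\right)\right) + O = \left(- \frac{7}{163} + \left(\frac{1}{11175} + 94 \cdot 108\right)\right) + 201 = \left(- \frac{7}{163} + \left(\frac{1}{11175} + 10152\right)\right) + 201 = \left(- \frac{7}{163} + \frac{113448601}{11175}\right) + 201 = \frac{18492043738}{1821525} + 201 = \frac{18858170263}{1821525}$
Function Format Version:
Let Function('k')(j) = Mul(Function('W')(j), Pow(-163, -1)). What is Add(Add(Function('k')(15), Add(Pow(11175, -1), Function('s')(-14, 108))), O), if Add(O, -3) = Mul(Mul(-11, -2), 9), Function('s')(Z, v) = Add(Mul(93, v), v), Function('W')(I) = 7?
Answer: Rational(18858170263, 1821525) ≈ 10353.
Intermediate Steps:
Function('s')(Z, v) = Mul(94, v)
O = 201 (O = Add(3, Mul(Mul(-11, -2), 9)) = Add(3, Mul(22, 9)) = Add(3, 198) = 201)
Function('k')(j) = Rational(-7, 163) (Function('k')(j) = Mul(7, Pow(-163, -1)) = Mul(7, Rational(-1, 163)) = Rational(-7, 163))
Add(Add(Function('k')(15), Add(Pow(11175, -1), Function('s')(-14, 108))), O) = Add(Add(Rational(-7, 163), Add(Pow(11175, -1), Mul(94, 108))), 201) = Add(Add(Rational(-7, 163), Add(Rational(1, 11175), 10152)), 201) = Add(Add(Rational(-7, 163), Rational(113448601, 11175)), 201) = Add(Rational(18492043738, 1821525), 201) = Rational(18858170263, 1821525)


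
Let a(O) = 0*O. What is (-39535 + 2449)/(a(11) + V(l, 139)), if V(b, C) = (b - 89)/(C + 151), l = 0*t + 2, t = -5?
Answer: 123620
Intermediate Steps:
l = 2 (l = 0*(-5) + 2 = 0 + 2 = 2)
V(b, C) = (-89 + b)/(151 + C)
a(O) = 0
(-39535 + 2449)/(a(11) + V(l, 139)) = (-39535 + 2449)/(0 + (-89 + 2)/(151 + 139)) = -37086/(0 - 87/290) = -37086/(0 + (1/290)*(-87)) = -37086/(0 - 3/10) = -37086/(-3/10) = -37086*(-10/3) = 123620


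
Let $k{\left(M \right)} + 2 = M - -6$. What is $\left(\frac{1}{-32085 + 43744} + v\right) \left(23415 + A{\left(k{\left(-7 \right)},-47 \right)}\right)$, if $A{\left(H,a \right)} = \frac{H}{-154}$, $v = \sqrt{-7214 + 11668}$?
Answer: $\frac{3605913}{1795486} + \frac{3605913 \sqrt{4454}}{154} \approx 1.5627 \cdot 10^{6}$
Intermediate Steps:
$k{\left(M \right)} = 4 + M$ ($k{\left(M \right)} = -2 + \left(M - -6\right) = -2 + \left(M + 6\right) = -2 + \left(6 + M\right) = 4 + M$)
$v = \sqrt{4454} \approx 66.738$
$A{\left(H,a \right)} = - \frac{H}{154}$ ($A{\left(H,a \right)} = H \left(- \frac{1}{154}\right) = - \frac{H}{154}$)
$\left(\frac{1}{-32085 + 43744} + v\right) \left(23415 + A{\left(k{\left(-7 \right)},-47 \right)}\right) = \left(\frac{1}{-32085 + 43744} + \sqrt{4454}\right) \left(23415 - \frac{4 - 7}{154}\right) = \left(\frac{1}{11659} + \sqrt{4454}\right) \left(23415 - - \frac{3}{154}\right) = \left(\frac{1}{11659} + \sqrt{4454}\right) \left(23415 + \frac{3}{154}\right) = \left(\frac{1}{11659} + \sqrt{4454}\right) \frac{3605913}{154} = \frac{3605913}{1795486} + \frac{3605913 \sqrt{4454}}{154}$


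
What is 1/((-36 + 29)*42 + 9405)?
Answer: 1/9111 ≈ 0.00010976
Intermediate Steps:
1/((-36 + 29)*42 + 9405) = 1/(-7*42 + 9405) = 1/(-294 + 9405) = 1/9111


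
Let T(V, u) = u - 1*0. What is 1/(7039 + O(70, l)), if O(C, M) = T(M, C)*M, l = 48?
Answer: 1/10399 ≈ 9.6163e-5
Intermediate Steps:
T(V, u) = u (T(V, u) = u + 0 = u)
O(C, M) = C*M
1/(7039 + O(70, l)) = 1/(7039 + 70*48) = 1/(7039 + 3360) = 1/10399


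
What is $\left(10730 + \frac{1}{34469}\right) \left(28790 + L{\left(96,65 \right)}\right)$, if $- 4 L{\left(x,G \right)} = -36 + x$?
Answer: $\frac{10642501975525}{34469} \approx 3.0876 \cdot 10^{8}$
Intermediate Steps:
$L{\left(x,G \right)} = 9 - \frac{x}{4}$ ($L{\left(x,G \right)} = - \frac{-36 + x}{4} = 9 - \frac{x}{4}$)
$\left(10730 + \frac{1}{34469}\right) \left(28790 + L{\left(96,65 \right)}\right) = \left(10730 + \frac{1}{34469}\right) \left(28790 + \left(9 - 24\right)\right) = \frac{369852371 \left(28790 - 15\right)}{34469} = \frac{369852371}{34469} \cdot 28775 = \frac{10642501975525}{34469}$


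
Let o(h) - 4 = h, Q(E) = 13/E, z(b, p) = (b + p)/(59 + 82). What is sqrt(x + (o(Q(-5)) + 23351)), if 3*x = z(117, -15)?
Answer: 2*sqrt(2901711615)/705 ≈ 152.82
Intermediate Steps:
z(b, p) = b/141 + p/141 (z(b, p) = (b + p)/141 = (b + p)*(1/141) = b/141 + p/141)
o(h) = 4 + h
x = 34/141 (x = ((1/141)*117 + (1/141)*(-15))/3 = (39/47 - 5/47)/3 = (1/3)*(34/47) = 34/141 ≈ 0.24113)
sqrt(x + (o(Q(-5)) + 23351)) = sqrt(34/141 + ((4 + 13/(-5)) + 23351)) = sqrt(34/141 + ((4 + 13*(-1/5)) + 23351)) = sqrt(34/141 + ((4 - 13/5) + 23351)) = sqrt(34/141 + (7/5 + 23351)) = sqrt(34/141 + 116762/5) = sqrt(16463612/705) = 2*sqrt(2901711615)/705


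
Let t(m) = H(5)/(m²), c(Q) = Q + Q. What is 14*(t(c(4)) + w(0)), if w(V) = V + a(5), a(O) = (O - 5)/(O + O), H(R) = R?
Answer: 35/32 ≈ 1.0938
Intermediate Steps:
a(O) = (-5 + O)/(2*O) (a(O) = (-5 + O)/((2*O)) = (-5 + O)*(1/(2*O)) = (-5 + O)/(2*O))
c(Q) = 2*Q
w(V) = V (w(V) = V + (½)*(-5 + 5)/5 = V + (½)*(⅕)*0 = V + 0 = V)
t(m) = 5/m² (t(m) = 5/(m²) = 5/m²)
14*(t(c(4)) + w(0)) = 14*(5/(2*4)² + 0) = 14*(5/8² + 0) = 14*(5*(1/64) + 0) = 14*(5/64 + 0) = 14*(5/64) = 35/32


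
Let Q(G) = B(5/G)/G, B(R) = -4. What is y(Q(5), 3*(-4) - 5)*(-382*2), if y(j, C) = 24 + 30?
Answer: -41256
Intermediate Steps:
Q(G) = -4/G
y(j, C) = 54
y(Q(5), 3*(-4) - 5)*(-382*2) = 54*(-382*2) = 54*(-764) = -41256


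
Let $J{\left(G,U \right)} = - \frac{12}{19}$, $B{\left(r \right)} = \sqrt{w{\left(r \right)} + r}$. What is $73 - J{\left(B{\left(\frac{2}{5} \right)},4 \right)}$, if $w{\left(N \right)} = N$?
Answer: $\frac{1399}{19} \approx 73.632$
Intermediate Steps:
$B{\left(r \right)} = \sqrt{2} \sqrt{r}$ ($B{\left(r \right)} = \sqrt{r + r} = \sqrt{2 r} = \sqrt{2} \sqrt{r}$)
$J{\left(G,U \right)} = - \frac{12}{19}$ ($J{\left(G,U \right)} = \left(-12\right) \frac{1}{19} = - \frac{12}{19}$)
$73 - J{\left(B{\left(\frac{2}{5} \right)},4 \right)} = 73 - - \frac{12}{19} = 73 + \frac{12}{19} = \frac{1399}{19}$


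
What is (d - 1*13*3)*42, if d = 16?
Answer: -966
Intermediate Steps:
(d - 1*13*3)*42 = (16 - 1*13*3)*42 = (16 - 13*3)*42 = (16 - 39)*42 = -23*42 = -966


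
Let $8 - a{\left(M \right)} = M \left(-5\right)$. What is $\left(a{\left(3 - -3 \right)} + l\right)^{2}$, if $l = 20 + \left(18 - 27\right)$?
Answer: $2401$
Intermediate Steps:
$a{\left(M \right)} = 8 + 5 M$ ($a{\left(M \right)} = 8 - M \left(-5\right) = 8 - - 5 M = 8 + 5 M$)
$l = 11$ ($l = 20 - 9 = 11$)
$\left(a{\left(3 - -3 \right)} + l\right)^{2} = \left(\left(8 + 5 \left(3 - -3\right)\right) + 11\right)^{2} = \left(\left(8 + 5 \left(3 + 3\right)\right) + 11\right)^{2} = \left(\left(8 + 5 \cdot 6\right) + 11\right)^{2} = \left(\left(8 + 30\right) + 11\right)^{2} = \left(38 + 11\right)^{2} = 49^{2} = 2401$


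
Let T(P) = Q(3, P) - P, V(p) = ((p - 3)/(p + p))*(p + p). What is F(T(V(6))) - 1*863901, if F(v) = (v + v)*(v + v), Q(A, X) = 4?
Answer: -863897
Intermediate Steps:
V(p) = -3 + p (V(p) = ((-3 + p)/((2*p)))*(2*p) = ((-3 + p)*(1/(2*p)))*(2*p) = ((-3 + p)/(2*p))*(2*p) = -3 + p)
T(P) = 4 - P
F(v) = 4*v**2 (F(v) = (2*v)*(2*v) = 4*v**2)
F(T(V(6))) - 1*863901 = 4*(4 - (-3 + 6))**2 - 1*863901 = 4*(4 - 1*3)**2 - 863901 = 4*(4 - 3)**2 - 863901 = 4*1**2 - 863901 = 4*1 - 863901 = 4 - 863901 = -863897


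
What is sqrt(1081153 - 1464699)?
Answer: I*sqrt(383546) ≈ 619.31*I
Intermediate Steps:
sqrt(1081153 - 1464699) = sqrt(-383546) = I*sqrt(383546)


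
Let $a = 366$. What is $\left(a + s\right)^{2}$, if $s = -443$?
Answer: $5929$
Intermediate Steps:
$\left(a + s\right)^{2} = \left(366 - 443\right)^{2} = \left(-77\right)^{2} = 5929$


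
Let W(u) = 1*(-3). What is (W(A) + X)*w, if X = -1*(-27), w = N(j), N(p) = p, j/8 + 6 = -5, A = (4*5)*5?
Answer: -2112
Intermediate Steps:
A = 100 (A = 20*5 = 100)
j = -88 (j = -48 + 8*(-5) = -48 - 40 = -88)
w = -88
W(u) = -3
X = 27
(W(A) + X)*w = (-3 + 27)*(-88) = 24*(-88) = -2112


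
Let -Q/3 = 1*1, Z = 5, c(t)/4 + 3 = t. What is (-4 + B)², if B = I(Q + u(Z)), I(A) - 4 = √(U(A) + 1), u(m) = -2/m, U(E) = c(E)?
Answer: -123/5 ≈ -24.600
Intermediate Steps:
c(t) = -12 + 4*t
U(E) = -12 + 4*E
Q = -3 ≈ -3.0000
I(A) = 4 + √(-11 + 4*A) (I(A) = 4 + √((-12 + 4*A) + 1) = 4 + √(-11 + 4*A))
B = 4 + I*√615/5 (B = 4 + √(-11 + 4*(-3 - 2/5)) = 4 + √(-11 + 4*(-3 - 2*⅕)) = 4 + √(-11 + 4*(-3 - ⅖)) = 4 + √(-11 + 4*(-17/5)) = 4 + √(-11 - 68/5) = 4 + √(-123/5) = 4 + I*√615/5 ≈ 4.0 + 4.9598*I)
(-4 + B)² = (-4 + (4 + I*√615/5))² = (I*√615/5)² = -123/5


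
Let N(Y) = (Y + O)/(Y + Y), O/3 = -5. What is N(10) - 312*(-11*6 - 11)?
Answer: 96095/4 ≈ 24024.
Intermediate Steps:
O = -15 (O = 3*(-5) = -15)
N(Y) = (-15 + Y)/(2*Y) (N(Y) = (Y - 15)/(Y + Y) = (-15 + Y)/((2*Y)) = (-15 + Y)*(1/(2*Y)) = (-15 + Y)/(2*Y))
N(10) - 312*(-11*6 - 11) = (½)*(-15 + 10)/10 - 312*(-11*6 - 11) = (½)*(⅒)*(-5) - 312*(-66 - 11) = -¼ - 312*(-77) = -¼ + 24024 = 96095/4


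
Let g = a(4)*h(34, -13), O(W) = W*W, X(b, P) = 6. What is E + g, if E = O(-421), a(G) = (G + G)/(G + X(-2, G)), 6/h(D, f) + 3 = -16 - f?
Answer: 886201/5 ≈ 1.7724e+5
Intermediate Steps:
O(W) = W²
h(D, f) = 6/(-19 - f) (h(D, f) = 6/(-3 + (-16 - f)) = 6/(-19 - f))
a(G) = 2*G/(6 + G) (a(G) = (G + G)/(G + 6) = (2*G)/(6 + G) = 2*G/(6 + G))
E = 177241 (E = (-421)² = 177241)
g = -⅘ (g = (2*4/(6 + 4))*(-6/(19 - 13)) = (2*4/10)*(-6/6) = (2*4*(⅒))*(-6*⅙) = (⅘)*(-1) = -⅘ ≈ -0.80000)
E + g = 177241 - ⅘ = 886201/5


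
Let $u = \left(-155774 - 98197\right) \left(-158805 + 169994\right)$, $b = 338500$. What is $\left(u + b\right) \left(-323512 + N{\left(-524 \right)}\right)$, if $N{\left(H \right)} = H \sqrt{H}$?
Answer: $919208562762728 + 2977727483912 i \sqrt{131} \approx 9.1921 \cdot 10^{14} + 3.4082 \cdot 10^{13} i$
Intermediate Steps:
$u = -2841681519$ ($u = \left(-253971\right) 11189 = -2841681519$)
$N{\left(H \right)} = H^{\frac{3}{2}}$
$\left(u + b\right) \left(-323512 + N{\left(-524 \right)}\right) = \left(-2841681519 + 338500\right) \left(-323512 + \left(-524\right)^{\frac{3}{2}}\right) = - 2841343019 \left(-323512 - 1048 i \sqrt{131}\right) = 919208562762728 + 2977727483912 i \sqrt{131}$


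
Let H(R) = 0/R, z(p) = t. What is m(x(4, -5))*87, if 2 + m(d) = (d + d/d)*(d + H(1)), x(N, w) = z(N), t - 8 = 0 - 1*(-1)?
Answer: 7656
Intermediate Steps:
t = 9 (t = 8 + (0 - 1*(-1)) = 8 + (0 + 1) = 8 + 1 = 9)
z(p) = 9
H(R) = 0
x(N, w) = 9
m(d) = -2 + d*(1 + d) (m(d) = -2 + (d + d/d)*(d + 0) = -2 + (d + 1)*d = -2 + (1 + d)*d = -2 + d*(1 + d))
m(x(4, -5))*87 = (-2 + 9 + 9²)*87 = (-2 + 9 + 81)*87 = 88*87 = 7656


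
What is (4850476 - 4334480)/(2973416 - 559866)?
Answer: 257998/1206775 ≈ 0.21379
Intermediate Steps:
(4850476 - 4334480)/(2973416 - 559866) = 515996/2413550 = 515996*(1/2413550) = 257998/1206775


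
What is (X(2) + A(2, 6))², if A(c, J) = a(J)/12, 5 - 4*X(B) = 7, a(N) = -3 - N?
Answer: 25/16 ≈ 1.5625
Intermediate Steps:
X(B) = -½ (X(B) = 5/4 - ¼*7 = 5/4 - 7/4 = -½)
A(c, J) = -¼ - J/12 (A(c, J) = (-3 - J)/12 = (-3 - J)*(1/12) = -¼ - J/12)
(X(2) + A(2, 6))² = (-½ + (-¼ - 1/12*6))² = (-½ + (-¼ - ½))² = (-½ - ¾)² = (-5/4)² = 25/16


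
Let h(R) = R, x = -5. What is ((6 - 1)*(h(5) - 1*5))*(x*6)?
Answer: 0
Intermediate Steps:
((6 - 1)*(h(5) - 1*5))*(x*6) = ((6 - 1)*(5 - 1*5))*(-5*6) = (5*(5 - 5))*(-30) = (5*0)*(-30) = 0*(-30) = 0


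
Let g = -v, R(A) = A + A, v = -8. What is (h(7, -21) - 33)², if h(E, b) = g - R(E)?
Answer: 1521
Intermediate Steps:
R(A) = 2*A
g = 8 (g = -1*(-8) = 8)
h(E, b) = 8 - 2*E
(h(7, -21) - 33)² = ((8 - 2*7) - 33)² = ((8 - 14) - 33)² = (-6 - 33)² = (-39)² = 1521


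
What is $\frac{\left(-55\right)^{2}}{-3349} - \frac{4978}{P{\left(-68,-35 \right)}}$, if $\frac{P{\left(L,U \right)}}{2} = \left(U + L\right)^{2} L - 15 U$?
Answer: $- \frac{2172347514}{2414250563} \approx -0.8998$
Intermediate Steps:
$P{\left(L,U \right)} = - 30 U + 2 L \left(L + U\right)^{2}$ ($P{\left(L,U \right)} = 2 \left(\left(U + L\right)^{2} L - 15 U\right) = 2 \left(\left(L + U\right)^{2} L - 15 U\right) = 2 \left(L \left(L + U\right)^{2} - 15 U\right) = 2 \left(- 15 U + L \left(L + U\right)^{2}\right) = - 30 U + 2 L \left(L + U\right)^{2}$)
$\frac{\left(-55\right)^{2}}{-3349} - \frac{4978}{P{\left(-68,-35 \right)}} = \frac{\left(-55\right)^{2}}{-3349} - \frac{4978}{\left(-30\right) \left(-35\right) + 2 \left(-68\right) \left(-68 - 35\right)^{2}} = 3025 \left(- \frac{1}{3349}\right) - \frac{4978}{1050 + 2 \left(-68\right) \left(-103\right)^{2}} = - \frac{3025}{3349} - \frac{4978}{1050 + 2 \left(-68\right) 10609} = - \frac{3025}{3349} - \frac{4978}{1050 - 1442824} = - \frac{3025}{3349} - \frac{4978}{-1441774} = - \frac{3025}{3349} - - \frac{2489}{720887} = - \frac{3025}{3349} + \frac{2489}{720887} = - \frac{2172347514}{2414250563}$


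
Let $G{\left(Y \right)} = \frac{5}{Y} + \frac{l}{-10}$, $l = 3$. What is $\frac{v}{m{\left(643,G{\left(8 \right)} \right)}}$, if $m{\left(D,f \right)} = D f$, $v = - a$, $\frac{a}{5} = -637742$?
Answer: $\frac{127548400}{8359} \approx 15259.0$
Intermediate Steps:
$a = -3188710$ ($a = 5 \left(-637742\right) = -3188710$)
$G{\left(Y \right)} = - \frac{3}{10} + \frac{5}{Y}$ ($G{\left(Y \right)} = \frac{5}{Y} + \frac{3}{-10} = \frac{5}{Y} + 3 \left(- \frac{1}{10}\right) = \frac{5}{Y} - \frac{3}{10} = - \frac{3}{10} + \frac{5}{Y}$)
$v = 3188710$ ($v = \left(-1\right) \left(-3188710\right) = 3188710$)
$\frac{v}{m{\left(643,G{\left(8 \right)} \right)}} = \frac{3188710}{643 \left(- \frac{3}{10} + \frac{5}{8}\right)} = \frac{3188710}{643 \cdot \frac{13}{40}} = \frac{3188710}{\frac{8359}{40}} = 3188710 \cdot \frac{40}{8359} = \frac{127548400}{8359}$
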